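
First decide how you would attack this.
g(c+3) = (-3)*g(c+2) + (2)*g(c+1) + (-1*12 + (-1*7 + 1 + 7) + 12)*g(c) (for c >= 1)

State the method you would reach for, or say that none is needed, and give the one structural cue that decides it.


Best approach: the characteristic-root method — linear, homogeneous, constant coefficients: solutions of the form r^c exist — find the roots of the characteristic polynomial.


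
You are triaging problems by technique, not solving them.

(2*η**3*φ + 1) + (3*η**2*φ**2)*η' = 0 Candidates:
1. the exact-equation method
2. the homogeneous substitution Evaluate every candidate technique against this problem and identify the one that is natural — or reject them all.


Best approach: the exact-equation method — this form is already the differential of something: the matching mixed partials of 2*η**3*φ + 1 and 3*η**2*φ**2 prove it.
- the exact-equation method: applicable, and directly so.
- the homogeneous substitution — the slope does not depend on the ratio of the variables alone.


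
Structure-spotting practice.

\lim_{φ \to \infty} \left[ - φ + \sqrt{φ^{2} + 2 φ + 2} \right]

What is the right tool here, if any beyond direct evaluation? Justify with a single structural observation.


Verdict: conjugate multiplication — two divergent pieces with a minus sign between them and a radical in the mix: rationalize \sqrt{φ^{2} + 2 φ + 2} - φ before any limit law applies.


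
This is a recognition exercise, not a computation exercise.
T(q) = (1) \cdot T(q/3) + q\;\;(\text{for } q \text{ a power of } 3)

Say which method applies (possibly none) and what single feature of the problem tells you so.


Best approach: the master substitution — the argument shrinks by the factor 3, so measure the index on a logarithmic scale and the recursion becomes a shift.


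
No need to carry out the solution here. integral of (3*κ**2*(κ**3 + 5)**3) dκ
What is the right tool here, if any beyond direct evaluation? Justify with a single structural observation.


Diagnosis: u-substitution — 3*κ**2 matches the derivative of κ**3 + 5 up to a constant; with u = κ**3 + 5 the whole integrand folds into a function of u alone. Expanding everything out would also get there; the substitution is the systematic route.


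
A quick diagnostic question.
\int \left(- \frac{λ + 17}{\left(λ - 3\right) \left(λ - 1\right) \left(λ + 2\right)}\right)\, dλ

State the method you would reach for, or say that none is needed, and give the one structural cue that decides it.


Verdict: partial fractions — the bottom factors while the top stays lower-degree — split into simple fractions and integrate piece by piece.


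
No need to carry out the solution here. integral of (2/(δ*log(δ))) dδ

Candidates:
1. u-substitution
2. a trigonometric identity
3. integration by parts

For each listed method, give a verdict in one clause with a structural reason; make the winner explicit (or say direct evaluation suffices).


Verdict: u-substitution — collected, the integrand has one factor that is, up to a constant, the derivative of an inner expression the rest depends on — substitute for that inner expression.
- u-substitution — applies; the problem has the shape this method handles.
- a trigonometric identity: there is no trigonometric structure at all — the integrand carries no sine or cosine to rewrite.
- integration by parts — the integrand does not split as a nonconstant polynomial times an exp, sine, cosine of a linear argument, or logarithm — no polynomial-kernel parts product to differentiate one side of.


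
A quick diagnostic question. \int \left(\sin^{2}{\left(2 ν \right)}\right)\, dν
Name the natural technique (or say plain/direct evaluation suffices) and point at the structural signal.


Best approach: a trigonometric identity — even powers like \sin^{2}{\left(2 ν \right)} never integrate directly; the half-angle identity lowers the degree first.


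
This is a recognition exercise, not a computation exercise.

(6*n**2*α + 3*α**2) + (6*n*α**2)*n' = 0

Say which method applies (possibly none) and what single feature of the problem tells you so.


Method: the exact-equation method — d/dn of 6*n**2*α + 3*α**2 equals d/dα of 6*n*α**2: the form is a total differential of one potential — integrate it exactly.


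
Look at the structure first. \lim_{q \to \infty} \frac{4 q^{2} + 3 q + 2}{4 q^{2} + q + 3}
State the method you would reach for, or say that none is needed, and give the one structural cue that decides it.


Verdict: dominant-term comparison — at large q only the top-degree terms survive; compare the leading terms and the limit falls out. As a single quotient, the ∞/∞ shape would yield to repeated differentiation as well — the growth comparison gets there in one look.


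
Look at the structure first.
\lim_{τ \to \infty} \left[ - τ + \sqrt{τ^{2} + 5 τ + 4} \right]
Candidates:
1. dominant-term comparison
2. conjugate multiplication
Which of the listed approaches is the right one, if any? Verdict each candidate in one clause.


Best approach: conjugate multiplication — \sqrt{τ^{2} + 5 τ + 4} and τ both blow up, but their difference is tame once the conjugate rationalizes it.
- dominant-term comparison: no dominant-degree comparison decides it.
- conjugate multiplication: a fit — the right tool for this form.


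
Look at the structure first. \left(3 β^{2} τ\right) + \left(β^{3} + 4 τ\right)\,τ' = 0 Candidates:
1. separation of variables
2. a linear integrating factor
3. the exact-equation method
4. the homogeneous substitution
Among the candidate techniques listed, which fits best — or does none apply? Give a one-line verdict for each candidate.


Method: the exact-equation method — checking ∂/∂τ of 3 β^{2} τ against ∂/∂β of β^{3} + 4 τ: they match — the equation is exact as it stands.
- separation of variables: the two dependences are entangled, not a clean product of one-variable pieces.
- a linear integrating factor — a nonlinear term in the unknown puts this outside the integrating-factor template.
- the exact-equation method — applies; the problem has the shape this method handles.
- the homogeneous substitution — the slope is not a function of the ratio of the variables alone.


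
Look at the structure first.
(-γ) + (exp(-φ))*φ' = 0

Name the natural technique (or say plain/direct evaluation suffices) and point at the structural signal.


Diagnosis: separation of variables — solved for the derivative, the right side splits multiplicatively into a function of each variable alone — divide and integrate each side. The cross-partial test also passes here (vacuously, each side single-variable); the potential-function route would work, separation is simply more immediate.


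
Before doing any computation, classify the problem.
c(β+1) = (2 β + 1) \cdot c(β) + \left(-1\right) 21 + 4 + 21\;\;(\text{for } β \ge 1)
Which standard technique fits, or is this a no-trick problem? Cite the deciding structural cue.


Verdict: a summation factor — first-order, linear, moving coefficient 2 β + 1: the discrete analogue of an integrating factor handles it.


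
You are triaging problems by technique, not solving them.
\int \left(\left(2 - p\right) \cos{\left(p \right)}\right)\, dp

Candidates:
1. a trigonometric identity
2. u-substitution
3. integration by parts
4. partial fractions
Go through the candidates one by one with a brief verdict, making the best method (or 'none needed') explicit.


Method: integration by parts — 2 - p dies after finitely many derivatives while \cos{\left(p \right)} cycles under integration — the tabular/parts setup.
- a trigonometric identity: no even trigonometric power and no product of distinct frequencies to rewrite.
- u-substitution — no subexpression of the integrand pairs with its own derivative as a factor — individual terms may offer their own substitutions, but any change of variable covering the whole integral would have to be constructed from outside the expression.
- integration by parts — yes, a natural case for it.
- partial fractions — there is no rational-function structure to decompose.


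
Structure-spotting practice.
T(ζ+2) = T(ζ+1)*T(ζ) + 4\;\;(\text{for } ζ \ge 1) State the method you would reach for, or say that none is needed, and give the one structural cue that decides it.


Best approach: no special technique — nonlinear feedback in the recursion rules out every root- or factor-based technique.


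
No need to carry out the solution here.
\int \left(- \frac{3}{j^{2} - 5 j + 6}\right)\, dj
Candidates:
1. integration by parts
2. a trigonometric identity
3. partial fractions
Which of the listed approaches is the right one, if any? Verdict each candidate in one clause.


Diagnosis: partial fractions — j^{2} - 5 j + 6 splits into linear pieces, so the quotient is a sum of simple fractions — decompose before integrating.
- integration by parts — the nonconstant-polynomial-times-standard-kernel pattern (an exp, sine, cosine, or logarithm partner) is absent.
- a trigonometric identity: there is no trigonometric structure at all — the integrand carries no sine or cosine to rewrite.
- partial fractions — applicable, and directly so.


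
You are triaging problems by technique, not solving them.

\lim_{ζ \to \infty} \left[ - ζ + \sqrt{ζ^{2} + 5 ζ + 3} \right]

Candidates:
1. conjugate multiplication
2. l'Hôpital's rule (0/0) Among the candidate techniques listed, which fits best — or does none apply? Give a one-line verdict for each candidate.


Verdict: conjugate multiplication — an infinity-minus-infinity difference with a surviving radical — multiply by the conjugate to cancel the divergence.
- conjugate multiplication — yes, a natural case for it.
- l'Hôpital's rule (0/0): substitution produces ∞ − ∞ rather than a vanishing quotient; the rule needs a 0/0 ratio to act on.


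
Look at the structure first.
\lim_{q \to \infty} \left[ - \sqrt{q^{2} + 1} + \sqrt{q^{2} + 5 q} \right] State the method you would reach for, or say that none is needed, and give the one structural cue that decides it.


Best approach: conjugate multiplication — neither \sqrt{q^{2} + 5 q} nor \sqrt{q^{2} + 1} converges alone, so rewrite their difference as a conjugate-rationalized quotient first.


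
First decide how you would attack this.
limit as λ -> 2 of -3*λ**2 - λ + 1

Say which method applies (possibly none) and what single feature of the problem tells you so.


Best approach: no special technique — nothing blocks direct substitution at 2: plug in and finish.


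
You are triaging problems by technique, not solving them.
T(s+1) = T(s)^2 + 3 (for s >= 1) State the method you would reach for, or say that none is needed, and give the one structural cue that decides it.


Verdict: no special technique — the unknown sequence enters the update nonlinearly, so no linear method fits the recurrence as written — direct iteration remains.


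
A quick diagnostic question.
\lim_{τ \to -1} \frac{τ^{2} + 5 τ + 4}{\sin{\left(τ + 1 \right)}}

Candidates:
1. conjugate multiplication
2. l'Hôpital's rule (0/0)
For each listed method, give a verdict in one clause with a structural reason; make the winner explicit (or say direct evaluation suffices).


Verdict: l'Hôpital's rule (0/0) — the 0/0 form at -1 is the signature situation for l'Hôpital's rule. One could equally expand both pieces locally and compare leading terms; the rule does that in one stroke.
- conjugate multiplication: no divergent radical difference is present for a conjugate pair to cancel.
- l'Hôpital's rule (0/0): applicable, and directly so.


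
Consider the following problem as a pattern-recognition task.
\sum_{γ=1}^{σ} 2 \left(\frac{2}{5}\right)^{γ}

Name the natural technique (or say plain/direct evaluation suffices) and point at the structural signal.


Best approach: the geometric series formula — check a ratio of consecutive terms: it is \frac{2}{5}, independent of the index, so the geometric formula closes the sum.


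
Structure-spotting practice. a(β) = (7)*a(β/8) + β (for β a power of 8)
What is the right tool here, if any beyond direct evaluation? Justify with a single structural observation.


Method: the master substitution — the recursive call is at index β/8 rather than a shift, a divide-and-conquer shape — substituting β = 8^m linearizes it.


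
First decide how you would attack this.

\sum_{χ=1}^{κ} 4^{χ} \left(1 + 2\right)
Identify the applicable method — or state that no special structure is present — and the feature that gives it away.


Technique: the geometric series formula — term-over-term division gives 4 every time — index-free ratio, geometric sum formula applies.


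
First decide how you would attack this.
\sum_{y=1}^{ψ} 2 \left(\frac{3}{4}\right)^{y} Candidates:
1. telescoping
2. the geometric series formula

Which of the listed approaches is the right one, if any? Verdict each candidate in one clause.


Diagnosis: the geometric series formula — consecutive terms stand in a fixed index-free ratio — the geometric sum formula closes it.
- telescoping — in the displayed form, no term reappears at a neighboring index to cancel against.
- the geometric series formula — a fit — the right tool for this form.


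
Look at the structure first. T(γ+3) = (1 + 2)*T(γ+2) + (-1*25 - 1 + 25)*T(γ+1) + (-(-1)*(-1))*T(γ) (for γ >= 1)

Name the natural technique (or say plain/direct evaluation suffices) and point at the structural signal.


Method: the characteristic-root method — no index-dependence in the weights and nothing inhomogeneous: classic characteristic-equation setup.


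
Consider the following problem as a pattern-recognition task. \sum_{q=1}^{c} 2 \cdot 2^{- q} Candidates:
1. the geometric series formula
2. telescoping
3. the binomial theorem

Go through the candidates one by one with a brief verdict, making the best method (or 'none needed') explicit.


Best approach: the geometric series formula — consecutive terms stand in a fixed index-free ratio — the geometric sum formula closes it.
- the geometric series formula — applies; the problem has the shape this method handles.
- telescoping: neither a shifted-difference shape nor integer-spaced poles are present.
- the binomial theorem — the terms do not reassemble into a binomial power.


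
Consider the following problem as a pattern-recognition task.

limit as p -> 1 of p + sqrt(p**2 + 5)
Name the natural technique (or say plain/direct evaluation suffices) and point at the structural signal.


Technique: no special technique — the function is continuous at 1; evaluation is itself the limit, no machinery required.


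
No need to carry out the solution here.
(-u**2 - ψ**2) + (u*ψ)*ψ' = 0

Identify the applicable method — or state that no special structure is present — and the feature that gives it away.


Diagnosis: the homogeneous substitution — the slope's numerator and denominator share total degree; set v = ψ/u and the equation drops to separable form. A Bernoulli substitution is a fair alternative on this equation directly; the homogeneous reading takes it as given.


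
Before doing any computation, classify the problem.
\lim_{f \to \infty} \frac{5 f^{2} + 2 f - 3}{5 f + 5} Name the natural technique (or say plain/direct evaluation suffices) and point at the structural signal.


Method: dominant-term comparison — growth-rate triage: the leading powers of f decide the limit, everything else is noise. Viewed as a single quotient this is an ∞/∞ form — an at-infinity application of l'Hôpital's rule would also resolve it; comparing leading growth reads the answer without differentiating.


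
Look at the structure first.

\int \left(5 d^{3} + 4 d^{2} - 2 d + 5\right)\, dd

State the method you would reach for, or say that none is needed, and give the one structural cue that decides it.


Best approach: no special technique — the integrand is a sum of constant multiples of powers of d — integrate term by term.


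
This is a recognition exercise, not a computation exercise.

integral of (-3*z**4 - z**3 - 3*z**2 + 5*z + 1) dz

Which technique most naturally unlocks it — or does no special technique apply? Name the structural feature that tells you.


Method: no special technique — a term-by-term power-rule job in z; no substitution or rearrangement earns its keep here.


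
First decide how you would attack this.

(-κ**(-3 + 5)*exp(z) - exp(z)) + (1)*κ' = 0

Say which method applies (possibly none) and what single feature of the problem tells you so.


Best approach: separation of variables — all dependence on the two variables factors apart, the defining separable shape.


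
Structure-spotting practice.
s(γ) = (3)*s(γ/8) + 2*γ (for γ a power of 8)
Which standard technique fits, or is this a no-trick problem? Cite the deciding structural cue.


Method: the master substitution — the argument γ/8 divides the index by 8; the standard γ = 8^m substitution converts it to a constant-shift recurrence.


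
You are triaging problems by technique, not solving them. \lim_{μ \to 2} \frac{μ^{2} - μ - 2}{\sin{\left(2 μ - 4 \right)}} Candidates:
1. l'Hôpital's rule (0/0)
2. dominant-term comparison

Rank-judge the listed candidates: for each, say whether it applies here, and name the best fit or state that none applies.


Diagnosis: l'Hôpital's rule (0/0) — numerator and denominator both vanish at 2 — a genuine 0/0 form, which is exactly when l'Hôpital applies. The standard small-argument limits would also carry it; the rule is the systematic route.
- l'Hôpital's rule (0/0) — yes — fits the structure here.
- dominant-term comparison — no dominant-degree comparison decides it.


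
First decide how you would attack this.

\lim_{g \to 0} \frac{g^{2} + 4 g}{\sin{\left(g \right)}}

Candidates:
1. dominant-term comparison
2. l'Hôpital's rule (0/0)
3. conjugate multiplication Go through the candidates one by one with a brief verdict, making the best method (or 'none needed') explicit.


Verdict: l'Hôpital's rule (0/0) — plug in 0: top and bottom both hit zero, so differentiate each and retry. A local series expansion at the point resolves it as well; the rule is the packaged version of that step.
- dominant-term comparison — this limit is not decided by comparing leading-term growth at infinity.
- l'Hôpital's rule (0/0) — yes, a natural case for it.
- conjugate multiplication: no difference of divergent radicals appears, so rationalizing has nothing to cancel.


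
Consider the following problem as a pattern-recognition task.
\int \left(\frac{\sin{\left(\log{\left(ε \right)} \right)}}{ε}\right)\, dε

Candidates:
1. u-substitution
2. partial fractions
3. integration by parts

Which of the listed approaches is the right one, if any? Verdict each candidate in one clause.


Diagnosis: u-substitution — collected, the integrand has one factor that is, up to a constant, the derivative of an inner expression the rest depends on — substitute for that inner expression.
- u-substitution — yes, a natural case for it.
- partial fractions: the expression is not a ratio of polynomials that decomposes further.
- integration by parts — the integrand does not split as a nonconstant polynomial times an exp, sine, cosine of a linear argument, or logarithm — no polynomial-kernel parts product to differentiate one side of.


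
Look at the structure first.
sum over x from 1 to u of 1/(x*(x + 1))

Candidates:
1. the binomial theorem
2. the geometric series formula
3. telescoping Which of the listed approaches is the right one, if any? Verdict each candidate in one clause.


Technique: telescoping — after splitting 1/(x*(x + 1)) into partial fractions, the pieces are shifted copies of one function and cancel telescopically.
- the binomial theorem — the terms lack the binomial-coefficient-weighted complementary-power pattern of an expansion.
- the geometric series formula — no single multiplier carries one term to the next throughout the sum.
- telescoping: yes — fits the structure here.


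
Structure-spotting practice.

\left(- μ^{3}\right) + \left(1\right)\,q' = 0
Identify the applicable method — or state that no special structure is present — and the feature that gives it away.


Technique: no special technique — solved for the derivative, q never appears on the right — this is a direct integration in μ, not a differential-equations problem at heart.


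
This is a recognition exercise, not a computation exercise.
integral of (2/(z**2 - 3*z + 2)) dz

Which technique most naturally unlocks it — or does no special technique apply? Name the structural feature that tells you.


Diagnosis: partial fractions — each factor of z**2 - 3*z + 2 owns one elementary piece of the integrand — separate them and integrate piecewise.


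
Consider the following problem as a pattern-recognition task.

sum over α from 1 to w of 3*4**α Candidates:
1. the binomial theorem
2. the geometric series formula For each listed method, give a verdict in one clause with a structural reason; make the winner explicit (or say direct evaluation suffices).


Verdict: the geometric series formula — check a ratio of consecutive terms: it is 4, independent of the index, so the geometric formula closes the sum.
- the binomial theorem: the terms do not reassemble into a binomial power.
- the geometric series formula: applicable, and directly so.


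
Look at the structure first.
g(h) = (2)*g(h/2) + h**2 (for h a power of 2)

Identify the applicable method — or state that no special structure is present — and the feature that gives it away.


Diagnosis: the master substitution — the argument contracts 2-fold per step: reindex h exponentially and solve the linear recurrence in the new index.


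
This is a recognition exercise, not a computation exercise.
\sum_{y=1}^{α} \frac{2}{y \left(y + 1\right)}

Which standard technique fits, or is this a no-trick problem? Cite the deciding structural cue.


Verdict: telescoping — \frac{2}{y \left(y + 1\right)} is a collapsed telescope: expand it into simple fractions to see the cancellation.


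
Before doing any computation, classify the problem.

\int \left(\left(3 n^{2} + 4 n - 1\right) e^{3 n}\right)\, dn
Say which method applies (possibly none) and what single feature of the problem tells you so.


Diagnosis: integration by parts — a polynomial factor 3 n^{2} + 4 n - 1 multiplies e^{3 n}; differentiating 3 n^{2} + 4 n - 1 lowers its degree while e^{3 n} integrates cleanly, so parts wins.


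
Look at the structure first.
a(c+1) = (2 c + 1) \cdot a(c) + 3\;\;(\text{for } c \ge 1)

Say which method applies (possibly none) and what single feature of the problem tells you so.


Verdict: a summation factor — one-term recursion with variable weight 2 c + 1 is solved by product normalization, not by root-finding.


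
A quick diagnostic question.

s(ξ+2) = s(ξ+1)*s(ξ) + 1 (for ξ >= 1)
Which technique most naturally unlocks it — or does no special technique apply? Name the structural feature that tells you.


Method: no special technique — the unknown enters the rule nonlinearly, not as a weighted sum — no linear method is even well-posed.


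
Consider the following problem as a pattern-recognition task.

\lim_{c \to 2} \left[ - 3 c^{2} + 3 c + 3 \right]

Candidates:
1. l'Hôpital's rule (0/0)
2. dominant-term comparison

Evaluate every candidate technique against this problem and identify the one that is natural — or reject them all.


Method: no special technique — no denominator vanishes and nothing blows up at 2: direct substitution is the whole computation.
- l'Hôpital's rule (0/0) — substituting the point gives a finite value outright — there is no indeterminate clash to repair.
- dominant-term comparison — no dominant power emerges to decide the limit by degree comparison.


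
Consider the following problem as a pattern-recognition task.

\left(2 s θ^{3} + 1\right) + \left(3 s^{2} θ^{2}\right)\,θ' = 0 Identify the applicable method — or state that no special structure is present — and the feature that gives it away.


Technique: the exact-equation method — equality of cross partials is the green light — assemble the potential function term by term.


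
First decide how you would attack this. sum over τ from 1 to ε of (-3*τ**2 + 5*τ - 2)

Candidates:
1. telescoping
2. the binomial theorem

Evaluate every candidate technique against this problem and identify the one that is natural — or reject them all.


Technique: no special technique — no cancellation, no constant ratio, no binomial weights — just polynomial terms summed directly.
- telescoping — computed from the summand as displayed, the partial sums build up without the pairwise collapse telescoping exploits.
- the binomial theorem: there is no pair of bases whose matched powers would reassemble into a single binomial power.


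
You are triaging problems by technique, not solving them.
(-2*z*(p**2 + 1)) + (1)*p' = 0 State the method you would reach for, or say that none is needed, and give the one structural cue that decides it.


Verdict: separation of variables — one side of the product carries the independent variable, the other the unknown — the textbook separation shape.


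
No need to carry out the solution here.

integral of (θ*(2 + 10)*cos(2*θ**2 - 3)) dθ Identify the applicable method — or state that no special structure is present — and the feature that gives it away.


Verdict: u-substitution — collected, the integrand has one factor that is, up to a constant, the derivative of an inner expression the rest depends on — substitute for that inner expression.


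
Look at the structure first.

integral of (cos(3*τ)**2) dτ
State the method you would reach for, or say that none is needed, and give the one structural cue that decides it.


Method: a trigonometric identity — cos(3*τ)**2 is an even power — the power-reduction identity rewrites it into first-degree cosines.


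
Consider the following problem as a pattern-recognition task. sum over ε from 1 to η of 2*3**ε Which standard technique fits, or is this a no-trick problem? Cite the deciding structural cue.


Best approach: the geometric series formula — consecutive terms stand in a fixed index-free ratio — the geometric sum formula closes it.


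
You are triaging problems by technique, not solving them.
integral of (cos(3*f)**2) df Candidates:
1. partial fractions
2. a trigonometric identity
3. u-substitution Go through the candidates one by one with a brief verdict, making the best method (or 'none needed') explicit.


Technique: a trigonometric identity — cos(3*f)**2 calls for power reduction: rewrite via double angles before any antiderivative is attempted.
- partial fractions — there is no rational-function structure to decompose.
- a trigonometric identity — applies; the problem has the shape this method handles.
- u-substitution — no subexpression of the integrand serves as a whole-integral substitution inner — individual terms may offer their own, but none carries its derivative as a factor of the full integrand; a working change of variable would have to be constructed from outside the expression.


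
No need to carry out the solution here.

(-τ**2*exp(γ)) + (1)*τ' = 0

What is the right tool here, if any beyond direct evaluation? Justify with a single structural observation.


Method: separation of variables — the slope splits multiplicatively: exp(γ) carrying all γ-dependence times τ**2 carrying all τ-dependence — separate and integrate.


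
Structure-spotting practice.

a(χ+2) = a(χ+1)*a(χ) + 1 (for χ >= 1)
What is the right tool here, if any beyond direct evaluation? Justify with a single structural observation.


Best approach: no special technique — the unknown enters the rule nonlinearly, not as a weighted sum — no linear method is even well-posed.


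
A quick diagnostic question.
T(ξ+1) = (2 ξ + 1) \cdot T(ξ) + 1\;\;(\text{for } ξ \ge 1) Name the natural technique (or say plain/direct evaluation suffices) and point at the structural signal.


Diagnosis: a summation factor — normalize by the running product of 2 ξ + 1: the left side becomes a difference, and differences sum.


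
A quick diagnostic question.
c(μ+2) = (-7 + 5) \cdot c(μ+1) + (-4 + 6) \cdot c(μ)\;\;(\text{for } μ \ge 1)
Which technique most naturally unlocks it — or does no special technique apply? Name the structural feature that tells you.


Diagnosis: the characteristic-root method — every coefficient is a fixed number and the forcing is zero — substitute r^μ and read off the root equation.


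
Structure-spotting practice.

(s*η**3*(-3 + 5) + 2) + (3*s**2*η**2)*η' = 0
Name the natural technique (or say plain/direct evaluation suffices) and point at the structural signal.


Diagnosis: the exact-equation method — the mixed-partials test passes for (s*η**3*(-3 + 5) + 2) and 3*s**2*η**2, so a potential function exists as presented.


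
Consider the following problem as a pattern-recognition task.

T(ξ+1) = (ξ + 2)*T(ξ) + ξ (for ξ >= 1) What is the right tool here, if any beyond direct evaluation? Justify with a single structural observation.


Best approach: a summation factor — one-term recursion with variable weight ξ + 2 is solved by product normalization, not by root-finding.


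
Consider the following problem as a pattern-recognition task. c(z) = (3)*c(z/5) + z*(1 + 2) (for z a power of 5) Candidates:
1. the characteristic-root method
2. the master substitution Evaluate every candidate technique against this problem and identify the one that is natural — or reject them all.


Verdict: the master substitution — index division is the fingerprint: z/5 in the recursive call means substitute z = 5^m.
- the characteristic-root method — a divided-index call is not the fixed-shift linear shape that characteristic roots solve.
- the master substitution: yes, a natural case for it.


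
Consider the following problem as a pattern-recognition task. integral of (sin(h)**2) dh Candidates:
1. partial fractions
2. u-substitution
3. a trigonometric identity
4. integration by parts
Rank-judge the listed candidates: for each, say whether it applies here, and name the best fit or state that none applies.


Verdict: a trigonometric identity — the even exponent on sin(h)**2 signals one move: rewrite via cos of the doubled angle.
- partial fractions — there is no rational-function structure to decompose.
- u-substitution — no subexpression of the integrand serves as a whole-integral substitution inner — individual terms may offer their own, but none carries its derivative as a factor of the full integrand; a working change of variable would have to be constructed from outside the expression.
- a trigonometric identity: a fit — the right tool for this form.
- integration by parts: not the natural route: no polynomial-kernel product appears — a recursive parts reduction of the trigonometric product exists, but the identity rewrite is direct.


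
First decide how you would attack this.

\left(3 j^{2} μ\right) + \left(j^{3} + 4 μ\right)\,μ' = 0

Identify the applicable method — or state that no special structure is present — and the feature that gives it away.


Best approach: the exact-equation method — this form is already the differential of something: the matching mixed partials of 3 j^{2} μ and j^{3} + 4 μ prove it.


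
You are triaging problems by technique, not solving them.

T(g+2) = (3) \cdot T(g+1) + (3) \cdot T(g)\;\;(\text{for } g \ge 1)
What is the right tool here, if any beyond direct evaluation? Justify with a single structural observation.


Technique: the characteristic-root method — every coefficient is a fixed number and the forcing is zero — substitute r^g and read off the root equation.


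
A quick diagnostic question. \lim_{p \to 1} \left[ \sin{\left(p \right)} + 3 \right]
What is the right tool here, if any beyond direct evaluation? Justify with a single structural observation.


Best approach: no special technique — no zero denominators, no indeterminate clash at 1 — substitute and read off the value.


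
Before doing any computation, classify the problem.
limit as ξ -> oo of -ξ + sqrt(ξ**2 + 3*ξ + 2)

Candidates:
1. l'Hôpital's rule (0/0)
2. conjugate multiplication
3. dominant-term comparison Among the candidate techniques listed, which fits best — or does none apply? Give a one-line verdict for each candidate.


Technique: conjugate multiplication — infinity minus infinity with a radical in play — multiply by the conjugate so the divergences of sqrt(ξ**2 + 3*ξ + 2) and ξ annihilate.
- l'Hôpital's rule (0/0) — no quotient structure at all: the clash is ∞ minus ∞, which rationalizing converts into a tractable ratio.
- conjugate multiplication — yes, a natural case for it.
- dominant-term comparison — no ranking of term growth rates resolves the limit here.


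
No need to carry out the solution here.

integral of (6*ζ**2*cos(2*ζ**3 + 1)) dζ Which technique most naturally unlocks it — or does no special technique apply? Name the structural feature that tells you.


Best approach: u-substitution — viewed as a product, the integrand is a composition evaluated at 2*ζ**3 + 1 times (a constant multiple of) that inner expression's derivative, so u = 2*ζ**3 + 1 makes it elementary.


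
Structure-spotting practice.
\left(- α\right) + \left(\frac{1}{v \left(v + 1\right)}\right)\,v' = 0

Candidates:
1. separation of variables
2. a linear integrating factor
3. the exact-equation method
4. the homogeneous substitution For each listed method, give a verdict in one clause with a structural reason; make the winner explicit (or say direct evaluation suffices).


Diagnosis: separation of variables — all dependence on the two variables factors apart, the defining separable shape. A Bernoulli substitution applies to this equation as given; separation takes the same equation in its displayed form.
- separation of variables: yes — fits the structure here.
- a linear integrating factor: the unknown enters nonlinearly (through a power, a denominator, or a transcendental function), which the linear integrating-factor recipe cannot absorb as-is — any repair would come from a preliminary substitution, not the factor.
- the exact-equation method — any potential here is of the trivial single-variable kind; the exact method earns its name only with genuine cross terms.
- the homogeneous substitution — the ratio of the variables does not determine the slope.


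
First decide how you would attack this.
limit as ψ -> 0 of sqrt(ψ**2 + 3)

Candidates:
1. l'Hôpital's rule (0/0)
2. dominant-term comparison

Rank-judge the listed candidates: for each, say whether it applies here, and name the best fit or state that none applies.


Best approach: no special technique — the expression is continuous at 0 — substitute and evaluate; no indeterminate form appears.
- l'Hôpital's rule (0/0) — evaluation at the point is determinate, so the rule has nothing to repair.
- dominant-term comparison: no dominant-degree comparison decides it.


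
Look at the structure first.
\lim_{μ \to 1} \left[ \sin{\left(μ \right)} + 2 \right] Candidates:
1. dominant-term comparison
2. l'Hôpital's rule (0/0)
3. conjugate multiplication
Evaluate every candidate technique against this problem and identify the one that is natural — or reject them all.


Diagnosis: no special technique — the expression is continuous at the evaluation point — substitute directly; no indeterminate form appears.
- dominant-term comparison — no ranking of term growth rates resolves the limit here.
- l'Hôpital's rule (0/0): substituting the point gives a finite value outright — there is no indeterminate clash to repair.
- conjugate multiplication: rationalization has no target — no divergent radical difference appears.


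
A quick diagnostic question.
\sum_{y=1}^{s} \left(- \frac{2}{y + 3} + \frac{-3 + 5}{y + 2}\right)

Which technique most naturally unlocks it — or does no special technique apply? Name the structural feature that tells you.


Diagnosis: telescoping — consecutive terms evaluate one function at adjacent indices (\frac{-3 + 5}{y + 2} is its current value): one term's tail is the next term's head, so the chain collapses.


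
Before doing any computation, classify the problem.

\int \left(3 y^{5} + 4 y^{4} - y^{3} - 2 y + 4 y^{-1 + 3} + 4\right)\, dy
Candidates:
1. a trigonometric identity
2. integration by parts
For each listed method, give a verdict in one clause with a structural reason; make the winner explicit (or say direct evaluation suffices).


Verdict: no special technique — a term-by-term power-rule job in y; no substitution or rearrangement earns its keep here.
- a trigonometric identity: no sine or cosine appears, so there is nothing for a trigonometric identity to act on.
- integration by parts — splitting off a factor buys nothing — the integrand integrates directly without parts.


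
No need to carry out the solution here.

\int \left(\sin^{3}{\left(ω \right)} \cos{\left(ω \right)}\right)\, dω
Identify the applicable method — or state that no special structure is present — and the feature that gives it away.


Verdict: u-substitution — collected, the integrand has one factor that is, up to a constant, the derivative of an inner expression the rest depends on — substitute for that inner expression.


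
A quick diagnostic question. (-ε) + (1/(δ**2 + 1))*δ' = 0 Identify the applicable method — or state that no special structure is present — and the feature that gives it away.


Verdict: separation of variables — all dependence on the two variables factors apart, the defining separable shape. An exactness check succeeds on this form as well — separation and the potential function arrive at the same answer, separation more directly.


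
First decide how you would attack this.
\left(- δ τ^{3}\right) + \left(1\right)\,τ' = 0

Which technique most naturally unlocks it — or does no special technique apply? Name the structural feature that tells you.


Verdict: separation of variables — one side of the product carries the independent variable, the other the unknown — the textbook separation shape.


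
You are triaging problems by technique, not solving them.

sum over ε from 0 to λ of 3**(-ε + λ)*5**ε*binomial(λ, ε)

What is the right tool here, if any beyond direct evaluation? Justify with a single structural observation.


Best approach: the binomial theorem — binomial(λ, ε) weighting matched powers of 5 and 3 is the expanded form of (5 + 3)^λ — fold it back up.


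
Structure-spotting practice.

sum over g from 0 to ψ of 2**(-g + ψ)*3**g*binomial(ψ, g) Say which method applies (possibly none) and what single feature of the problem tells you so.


Method: the binomial theorem — binomial(ψ, g) weighting matched powers of 3 and 2 is the expanded form of (3 + 2)^ψ — fold it back up.


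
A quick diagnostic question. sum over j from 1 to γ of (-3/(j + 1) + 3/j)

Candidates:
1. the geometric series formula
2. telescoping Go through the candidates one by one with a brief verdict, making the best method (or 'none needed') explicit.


Method: telescoping — a difference of consecutive values of one function (3/j at one index and the next) — telescoping by construction.
- the geometric series formula — dividing successive terms gives an index-dependent quantity, not a constant.
- telescoping — a fit — the right tool for this form.


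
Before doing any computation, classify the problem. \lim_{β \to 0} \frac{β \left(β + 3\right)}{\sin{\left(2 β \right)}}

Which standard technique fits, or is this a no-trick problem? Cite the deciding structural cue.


Technique: l'Hôpital's rule (0/0) — substituting 0 gives 0 over 0; differentiate top and bottom once and re-evaluate. Known elementary limits would finish this too — the rule just bypasses the case analysis.
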